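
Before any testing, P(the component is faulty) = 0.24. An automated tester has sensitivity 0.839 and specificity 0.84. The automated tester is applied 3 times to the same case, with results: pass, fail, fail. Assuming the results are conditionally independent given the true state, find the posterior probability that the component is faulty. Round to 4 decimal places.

Posterior P(H) ≈ 0.6247

With H the event that the component is faulty, the joint likelihood of the observed sequence is P(data|H) = 0.161·0.839·0.839 = 0.11333 and P(data|¬H) = 0.84·0.16·0.16 = 0.021504.
Bayes: P(H|data) = 0.24·0.11333 / (0.24·0.11333 + 0.76·0.021504) = 0.027200/0.043543 = 0.6247.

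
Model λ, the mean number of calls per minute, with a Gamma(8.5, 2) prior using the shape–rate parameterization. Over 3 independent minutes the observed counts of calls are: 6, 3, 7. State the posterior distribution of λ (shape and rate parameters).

Posterior: Gamma(shape=24.5, rate=5)

The Poisson likelihood adds the total count to the shape and the number of exposure periods to the rate. Here ∑xᵢ = 16 and n = 3, so shape 8.5→24.5 and rate 2→5.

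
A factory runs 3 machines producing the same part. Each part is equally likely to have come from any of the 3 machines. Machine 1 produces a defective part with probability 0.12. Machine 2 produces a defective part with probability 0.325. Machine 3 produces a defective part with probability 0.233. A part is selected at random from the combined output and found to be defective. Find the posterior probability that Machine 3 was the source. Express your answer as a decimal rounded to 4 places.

Posterior probability ≈ 0.3437

Tabulate prior·likelihood by source: [1] prior 0.333333, lik 0.12, product 0.04000; [2] prior 0.333333, lik 0.325, product 0.1083; [3] prior 0.333333, lik 0.233, product 0.07767.
Normalizing constant = 0.22600; the posterior for Machine 3 is its product over the sum, 0.07767/0.22600 = 0.3437.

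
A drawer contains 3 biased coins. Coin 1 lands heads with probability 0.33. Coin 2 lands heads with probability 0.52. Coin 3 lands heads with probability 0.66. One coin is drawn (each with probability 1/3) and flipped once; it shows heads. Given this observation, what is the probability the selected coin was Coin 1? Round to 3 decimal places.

P(heads|C1) = 0.33; P(heads|C2) = 0.52; P(heads|C3) = 0.66.
Prior × likelihood for each source: 0.333333·0.33=0.1100, 0.333333·0.52=0.1733, 0.333333·0.66=0.2200. Summing gives P(heads) = 0.50333.
P(Coin 1 | heads) = 0.1100 / 0.50333 = 0.219.

Posterior probability ≈ 0.219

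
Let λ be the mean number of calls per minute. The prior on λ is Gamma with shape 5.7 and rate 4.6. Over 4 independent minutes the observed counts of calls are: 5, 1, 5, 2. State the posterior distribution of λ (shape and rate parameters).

Posterior: Gamma(shape=18.7, rate=8.6)

The Poisson likelihood adds the total count to the shape and the number of exposure periods to the rate. Here ∑xᵢ = 13 and n = 4, so shape 5.7→18.7 and rate 4.6→8.6.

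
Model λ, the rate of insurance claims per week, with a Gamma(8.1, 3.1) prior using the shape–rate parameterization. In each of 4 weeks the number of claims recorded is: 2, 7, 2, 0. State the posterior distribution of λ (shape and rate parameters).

Posterior: Gamma(shape=19.1, rate=7.1)

The Poisson likelihood adds the total count to the shape and the number of exposure periods to the rate. Here ∑xᵢ = 11 and n = 4, so shape 8.1→19.1 and rate 3.1→7.1.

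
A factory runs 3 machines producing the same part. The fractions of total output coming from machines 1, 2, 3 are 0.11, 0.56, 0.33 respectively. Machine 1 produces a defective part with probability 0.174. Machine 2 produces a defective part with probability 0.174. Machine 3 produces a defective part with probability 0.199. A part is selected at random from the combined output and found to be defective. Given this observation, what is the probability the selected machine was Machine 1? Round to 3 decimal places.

Tabulate prior·likelihood by source: [1] prior 0.11, lik 0.174, product 0.01914; [2] prior 0.56, lik 0.174, product 0.09744; [3] prior 0.33, lik 0.199, product 0.06567.
Normalizing constant = 0.18225; the posterior for Machine 1 is its product over the sum, 0.01914/0.18225 = 0.105.

Posterior probability ≈ 0.105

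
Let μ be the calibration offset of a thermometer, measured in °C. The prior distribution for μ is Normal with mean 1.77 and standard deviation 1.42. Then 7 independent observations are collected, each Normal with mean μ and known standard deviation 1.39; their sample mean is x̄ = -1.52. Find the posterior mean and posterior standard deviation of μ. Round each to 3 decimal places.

With known σ, the Normal prior is conjugate. Weight on the data is w = (n/σ²)/(n/σ² + 1/τ₀²) = 3.62300/(3.62300+0.495933) = 0.87960.
Posterior mean = w·x̄ + (1−w)·μ₀ = 0.87960·-1.52 + 0.12040·1.77 = -1.124. Posterior variance = 1/(3.62300+0.495933) = 0.242781, so SD = 0.493.

Posterior mean ≈ -1.124; posterior SD ≈ 0.493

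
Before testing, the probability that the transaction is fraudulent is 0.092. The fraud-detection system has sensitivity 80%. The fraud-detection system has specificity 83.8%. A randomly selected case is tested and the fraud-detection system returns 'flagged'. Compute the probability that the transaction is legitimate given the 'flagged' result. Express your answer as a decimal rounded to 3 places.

P(¬H | E) ≈ 0.667

Write H for 'the transaction is fraudulent'. Prior odds H:¬H = 0.092/0.908 = 0.10132. For the 'flagged' outcome, the likelihood ratio is 0.8/0.162 = 4.9383.
Posterior odds = 0.10132 × 4.9383 = 0.50035, so P(H|E) = 0.50035/(1+0.50035) = 0.333. Then P(¬H|E) = 1 − 0.333 = 0.667.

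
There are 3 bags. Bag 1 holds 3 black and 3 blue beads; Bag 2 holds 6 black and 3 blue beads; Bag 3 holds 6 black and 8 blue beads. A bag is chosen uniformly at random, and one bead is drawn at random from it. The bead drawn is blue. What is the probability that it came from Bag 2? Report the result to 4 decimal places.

Posterior probability ≈ 0.2373

P(blue|Bag 1) = 0.5; P(blue|Bag 2) = 0.3333; P(blue|Bag 3) = 0.5714.
Prior × likelihood for each source: 0.333333·0.5=0.1667, 0.333333·0.3333=0.1111, 0.333333·0.5714=0.1905. Summing gives P(blue) = 0.46825.
P(Bag 2 | blue) = 0.1111 / 0.46825 = 0.2373.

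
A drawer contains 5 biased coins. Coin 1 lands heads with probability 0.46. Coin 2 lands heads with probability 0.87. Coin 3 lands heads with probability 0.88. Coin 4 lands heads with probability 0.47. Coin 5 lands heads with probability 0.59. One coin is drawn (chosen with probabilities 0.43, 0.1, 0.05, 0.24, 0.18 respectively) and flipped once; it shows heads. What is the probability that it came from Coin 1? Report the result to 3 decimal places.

Posterior probability ≈ 0.361

P(heads|C1) = 0.46; P(heads|C2) = 0.87; P(heads|C3) = 0.88; P(heads|C4) = 0.47; P(heads|C5) = 0.59.
Prior × likelihood for each source: 0.43·0.46=0.1978, 0.1·0.87=0.08700, 0.05·0.88=0.04400, 0.24·0.47=0.1128, 0.18·0.59=0.1062. Summing gives P(heads) = 0.54780.
P(Coin 1 | heads) = 0.1978 / 0.54780 = 0.361.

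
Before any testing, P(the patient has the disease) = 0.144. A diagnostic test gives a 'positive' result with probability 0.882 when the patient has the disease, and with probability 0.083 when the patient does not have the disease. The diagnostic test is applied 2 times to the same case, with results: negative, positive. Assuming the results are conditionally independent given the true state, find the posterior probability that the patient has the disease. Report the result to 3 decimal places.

Posterior P(H) ≈ 0.187

With H the event that the patient has the disease, the joint likelihood of the observed sequence is P(data|H) = 0.118·0.882 = 0.10408 and P(data|¬H) = 0.917·0.083 = 0.076111.
Bayes: P(H|data) = 0.144·0.10408 / (0.144·0.10408 + 0.856·0.076111) = 0.014987/0.080138 = 0.1870.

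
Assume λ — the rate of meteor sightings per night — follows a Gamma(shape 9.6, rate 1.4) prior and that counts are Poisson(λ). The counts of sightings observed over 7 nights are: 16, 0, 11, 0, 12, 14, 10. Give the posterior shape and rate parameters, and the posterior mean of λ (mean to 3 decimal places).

Posterior: Gamma(shape=72.6, rate=8.4); mean ≈ 8.643

The Poisson likelihood adds the total count to the shape and the number of exposure periods to the rate. Here ∑xᵢ = 63 and n = 7, so shape 9.6→72.6 and rate 1.4→8.4.
Posterior mean = shape/rate = 72.6/8.4 = 8.643.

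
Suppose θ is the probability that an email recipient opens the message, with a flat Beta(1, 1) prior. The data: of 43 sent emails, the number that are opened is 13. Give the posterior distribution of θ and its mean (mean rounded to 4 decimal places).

The binomial likelihood is conjugate to the Beta prior: with 13 successes and 30 failures, the posterior is Beta(1+13, 1+30) = Beta(14, 31).
E[θ | data] = 14/(14+31) = 0.3111.

Posterior: Beta(14, 31); mean ≈ 0.3111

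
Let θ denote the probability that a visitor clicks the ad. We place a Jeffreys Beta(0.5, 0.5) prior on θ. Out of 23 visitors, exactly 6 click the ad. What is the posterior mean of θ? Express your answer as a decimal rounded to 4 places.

Posterior mean ≈ 0.2708

The binomial likelihood is conjugate to the Beta prior: with 6 successes and 17 failures, the posterior is Beta(0.5+6, 0.5+17) = Beta(6.5, 17.5).
Posterior mean = α/(α+β) = 6.5/24 = 0.2708.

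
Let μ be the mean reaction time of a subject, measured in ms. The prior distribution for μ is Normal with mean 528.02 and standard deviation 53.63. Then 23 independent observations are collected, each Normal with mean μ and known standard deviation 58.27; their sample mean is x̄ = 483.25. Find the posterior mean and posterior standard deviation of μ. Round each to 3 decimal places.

With known σ, the Normal prior is conjugate. Weight on the data is w = (n/σ²)/(n/σ² + 1/τ₀²) = 0.00677388/(0.00677388+0.00034768) = 0.95118.
Posterior mean = w·x̄ + (1−w)·μ₀ = 0.95118·483.25 + 0.048821·528.02 = 485.436. Posterior variance = 1/(0.00677388+0.00034768) = 140.419, so SD = 11.850.

Posterior mean ≈ 485.436; posterior SD ≈ 11.850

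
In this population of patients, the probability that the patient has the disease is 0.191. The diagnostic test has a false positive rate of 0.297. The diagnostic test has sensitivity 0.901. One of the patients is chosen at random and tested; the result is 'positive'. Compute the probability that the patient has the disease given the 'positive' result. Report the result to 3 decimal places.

Write H for 'the patient has the disease'. Prior odds H:¬H = 0.191/0.809 = 0.23609. For the 'positive' outcome, the likelihood ratio is 0.901/0.297 = 3.0337.
Posterior odds = 0.23609 × 3.0337 = 0.71623, so P(H|E) = 0.71623/(1+0.71623) = 0.417.

P(H | E) ≈ 0.417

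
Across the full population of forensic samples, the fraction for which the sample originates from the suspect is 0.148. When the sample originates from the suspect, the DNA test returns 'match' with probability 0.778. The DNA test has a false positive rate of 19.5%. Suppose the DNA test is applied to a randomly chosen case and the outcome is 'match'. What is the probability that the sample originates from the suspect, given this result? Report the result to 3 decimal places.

P(H | E) ≈ 0.409

Write H for 'the sample originates from the suspect'. Prior odds H:¬H = 0.148/0.852 = 0.17371. For the 'match' outcome, the likelihood ratio is 0.778/0.195 = 3.9897.
Posterior odds = 0.17371 × 3.9897 = 0.69305, so P(H|E) = 0.69305/(1+0.69305) = 0.409.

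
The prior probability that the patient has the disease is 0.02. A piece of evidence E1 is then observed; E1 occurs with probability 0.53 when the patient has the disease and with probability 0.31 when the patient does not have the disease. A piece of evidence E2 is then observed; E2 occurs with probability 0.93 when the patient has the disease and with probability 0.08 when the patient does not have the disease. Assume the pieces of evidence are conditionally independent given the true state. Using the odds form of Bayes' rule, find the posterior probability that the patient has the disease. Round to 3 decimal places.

Posterior probability ≈ 0.289

Prior odds = 0.02/(1−0.02) = 0.020408. In log-odds, ln(0.020408) = -3.8918.
Add log likelihood ratios: ln(1.7097) + ln(11.625) = 2.9895.
Posterior log-odds = -0.90236, so posterior odds = exp(-0.90236) = 0.40561. Converting, P(H|E) = 0.40561/1.4056 = 0.289.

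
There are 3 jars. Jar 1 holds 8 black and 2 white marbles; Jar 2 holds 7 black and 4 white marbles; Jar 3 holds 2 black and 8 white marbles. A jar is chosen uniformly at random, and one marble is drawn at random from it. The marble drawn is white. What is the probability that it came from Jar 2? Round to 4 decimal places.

Posterior probability ≈ 0.2667

Tabulate prior·likelihood by source: [1] prior 0.333333, lik 0.2, product 0.06667; [2] prior 0.333333, lik 0.3636, product 0.1212; [3] prior 0.333333, lik 0.8, product 0.2667.
Normalizing constant = 0.45455; the posterior for Jar 2 is its product over the sum, 0.1212/0.45455 = 0.2667.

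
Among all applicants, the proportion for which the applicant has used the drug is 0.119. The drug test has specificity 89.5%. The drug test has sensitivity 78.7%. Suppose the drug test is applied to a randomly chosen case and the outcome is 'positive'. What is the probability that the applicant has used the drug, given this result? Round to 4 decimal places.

Write H for 'the applicant has used the drug'. Prior odds H:¬H = 0.119/0.881 = 0.13507. For the 'positive' outcome, the likelihood ratio is 0.787/0.105 = 7.4952.
Posterior odds = 0.13507 × 7.4952 = 1.0124, so P(H|E) = 1.0124/(1+1.0124) = 0.5031.

P(H | E) ≈ 0.5031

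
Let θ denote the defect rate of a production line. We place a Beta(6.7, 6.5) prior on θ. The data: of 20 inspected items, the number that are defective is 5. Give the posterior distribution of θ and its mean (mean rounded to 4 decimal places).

Posterior: Beta(11.7, 21.5); mean ≈ 0.3524

The binomial likelihood is conjugate to the Beta prior: with 5 successes and 15 failures, the posterior is Beta(6.7+5, 6.5+15) = Beta(11.7, 21.5).
E[θ | data] = 11.7/(11.7+21.5) = 0.3524.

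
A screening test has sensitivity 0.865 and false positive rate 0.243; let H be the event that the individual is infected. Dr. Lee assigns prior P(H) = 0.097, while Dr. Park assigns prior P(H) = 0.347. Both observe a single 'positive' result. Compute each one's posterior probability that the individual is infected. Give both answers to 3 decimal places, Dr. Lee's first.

P('+'|H) = 0.865, P('+'|¬H) = 0.243.
Dr. Lee: numerator 0.865·0.097 = 0.083905; evidence = 0.083905+0.243·0.903 = 0.30333; posterior = 0.277.
Dr. Park: numerator 0.865·0.347 = 0.30015; evidence = 0.30015+0.243·0.653 = 0.45883; posterior = 0.654.

Dr. Lee: 0.277; Dr. Park: 0.654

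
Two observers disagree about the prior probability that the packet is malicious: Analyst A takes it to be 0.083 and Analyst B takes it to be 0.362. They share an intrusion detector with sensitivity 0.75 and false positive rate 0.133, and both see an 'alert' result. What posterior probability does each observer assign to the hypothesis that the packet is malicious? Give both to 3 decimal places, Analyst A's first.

Analyst A: 0.338; Analyst B: 0.762

The likelihood ratio for an 'alert' result is 0.75/0.133 = 5.6391.
Analyst A: prior odds 0.083/0.917 = 0.090513; posterior odds 0.51041; posterior probability 0.338.
Analyst B: prior odds 0.362/0.638 = 0.56740; posterior odds 3.1996; posterior probability 0.762.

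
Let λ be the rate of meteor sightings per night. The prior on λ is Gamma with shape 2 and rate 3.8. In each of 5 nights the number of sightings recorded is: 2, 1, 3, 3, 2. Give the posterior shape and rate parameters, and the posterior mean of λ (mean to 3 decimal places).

Posterior: Gamma(shape=13, rate=8.8); mean ≈ 1.477

The Poisson likelihood adds the total count to the shape and the number of exposure periods to the rate. Here ∑xᵢ = 11 and n = 5, so shape 2→13 and rate 3.8→8.8.
Posterior mean = shape/rate = 13/8.8 = 1.477.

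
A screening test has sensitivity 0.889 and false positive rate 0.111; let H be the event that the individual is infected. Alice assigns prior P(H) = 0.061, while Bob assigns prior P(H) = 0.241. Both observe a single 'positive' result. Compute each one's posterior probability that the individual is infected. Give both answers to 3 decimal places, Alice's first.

P('+'|H) = 0.889, P('+'|¬H) = 0.111.
Alice: numerator 0.889·0.061 = 0.054229; evidence = 0.054229+0.111·0.939 = 0.15846; posterior = 0.342.
Bob: numerator 0.889·0.241 = 0.21425; evidence = 0.21425+0.111·0.759 = 0.29850; posterior = 0.718.

Alice: 0.342; Bob: 0.718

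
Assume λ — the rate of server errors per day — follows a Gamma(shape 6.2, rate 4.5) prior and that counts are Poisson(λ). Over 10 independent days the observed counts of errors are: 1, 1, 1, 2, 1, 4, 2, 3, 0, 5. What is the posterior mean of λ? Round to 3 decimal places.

Total count ∑xᵢ = 20 over n = 10 days.
Gamma is conjugate to the Poisson likelihood: posterior is Gamma(shape = 6.2+20 = 26.2, rate = 4.5+10 = 14.5).
E[λ | data] = 26.2/14.5 = 1.807.

Posterior mean ≈ 1.807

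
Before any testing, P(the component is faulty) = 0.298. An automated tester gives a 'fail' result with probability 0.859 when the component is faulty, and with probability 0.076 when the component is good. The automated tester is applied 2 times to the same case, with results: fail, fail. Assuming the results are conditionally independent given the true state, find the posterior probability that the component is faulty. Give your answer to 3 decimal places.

Posterior P(H) ≈ 0.982

Let H be the event that the component is faulty; start with P(H) = 0.298. P('fail'|H) = 0.859, P('fail'|¬H) = 0.076.
Update on result 1 ('fail'): P(H) ← 0.859·0.2980 / (0.859·0.2980 + 0.076·0.7020) = 0.25598/0.30933 = 0.8275.
Update on result 2 ('fail'): P(H) ← 0.859·0.8275 / (0.859·0.8275 + 0.076·0.1725) = 0.71085/0.72395 = 0.9819.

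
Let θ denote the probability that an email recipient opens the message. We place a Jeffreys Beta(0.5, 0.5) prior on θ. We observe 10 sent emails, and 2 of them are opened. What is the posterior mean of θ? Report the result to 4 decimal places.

Posterior mean ≈ 0.2273

The binomial likelihood is conjugate to the Beta prior: with 2 successes and 8 failures, the posterior is Beta(0.5+2, 0.5+8) = Beta(2.5, 8.5).
E[θ | data] = 2.5/(2.5+8.5) = 0.2273.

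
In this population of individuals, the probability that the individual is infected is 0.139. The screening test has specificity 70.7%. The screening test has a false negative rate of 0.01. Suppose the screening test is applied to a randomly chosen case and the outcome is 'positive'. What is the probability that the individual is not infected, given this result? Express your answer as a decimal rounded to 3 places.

P(¬H | E) ≈ 0.647

Let H be the event that the individual is infected. P(H) = 0.139, so P(¬H) = 0.861. With E the 'positive' result, P(E|H) = 0.99 and P(E|¬H) = 0.293.
P(E) = 0.99·0.139 + 0.293·0.861 = 0.13761 + 0.25227 = 0.38988.
By Bayes' theorem, P(H|E) = 0.13761 / 0.38988 = 0.353. Hence P(¬H|E) = 1 − 0.353 = 0.647.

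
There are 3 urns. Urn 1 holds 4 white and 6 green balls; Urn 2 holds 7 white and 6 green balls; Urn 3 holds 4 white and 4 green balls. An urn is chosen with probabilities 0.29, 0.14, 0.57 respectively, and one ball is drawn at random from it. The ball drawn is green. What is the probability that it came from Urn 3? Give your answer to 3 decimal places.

Posterior probability ≈ 0.544

P(green|Urn 1) = 0.6; P(green|Urn 2) = 0.4615; P(green|Urn 3) = 0.5.
Prior × likelihood for each source: 0.29·0.6=0.1740, 0.14·0.4615=0.06462, 0.57·0.5=0.2850. Summing gives P(green) = 0.52362.
P(Urn 3 | green) = 0.2850 / 0.52362 = 0.544.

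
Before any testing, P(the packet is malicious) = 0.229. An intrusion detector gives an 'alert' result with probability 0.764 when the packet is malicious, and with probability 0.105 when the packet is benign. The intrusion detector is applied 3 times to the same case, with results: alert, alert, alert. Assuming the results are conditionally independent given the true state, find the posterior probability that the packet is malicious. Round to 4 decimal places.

With H the event that the packet is malicious, the joint likelihood of the observed sequence is P(data|H) = 0.764·0.764·0.764 = 0.44594 and P(data|¬H) = 0.105·0.105·0.105 = 0.0011576.
Bayes: P(H|data) = 0.229·0.44594 / (0.229·0.44594 + 0.771·0.0011576) = 0.10212/0.10301 = 0.9913.

Posterior P(H) ≈ 0.9913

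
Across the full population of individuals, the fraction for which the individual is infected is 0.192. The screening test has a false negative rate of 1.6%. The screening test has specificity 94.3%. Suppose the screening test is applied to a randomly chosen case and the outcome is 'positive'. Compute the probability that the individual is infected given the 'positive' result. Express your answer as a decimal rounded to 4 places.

P(H | E) ≈ 0.8040

Write H for 'the individual is infected'. Prior odds H:¬H = 0.192/0.808 = 0.23762. For the 'positive' outcome, the likelihood ratio is 0.984/0.057 = 17.263.
Posterior odds = 0.23762 × 17.263 = 4.1021, so P(H|E) = 4.1021/(1+4.1021) = 0.8040.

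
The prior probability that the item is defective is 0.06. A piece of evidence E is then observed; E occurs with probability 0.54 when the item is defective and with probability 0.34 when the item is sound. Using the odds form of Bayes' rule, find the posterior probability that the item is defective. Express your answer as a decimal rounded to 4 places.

Posterior probability ≈ 0.0920

Prior odds = 0.06/(1−0.06) = 0.063830. In log-odds, ln(0.063830) = -2.7515.
Add log likelihood ratio: ln(1.5882) = 0.46262.
Posterior log-odds = -2.2889, so posterior odds = exp(-2.2889) = 0.10138. Converting, P(H|E) = 0.10138/1.1014 = 0.0920.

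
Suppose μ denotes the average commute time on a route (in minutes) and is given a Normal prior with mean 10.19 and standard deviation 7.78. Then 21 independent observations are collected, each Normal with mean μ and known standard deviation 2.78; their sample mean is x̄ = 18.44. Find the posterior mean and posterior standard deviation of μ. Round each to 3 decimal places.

Posterior mean ≈ 18.390; posterior SD ≈ 0.605

Prior precision 1/τ₀² = 1/7.78² = 0.0165212; data precision n/σ² = 21/2.78² = 2.71725.
Posterior precision = 0.0165212 + 2.71725 = 2.73377, giving posterior SD = 1/√2.73377 = 0.605.
Posterior mean = (0.0165212·10.19 + 2.71725·18.44) / 2.73377 = 18.390.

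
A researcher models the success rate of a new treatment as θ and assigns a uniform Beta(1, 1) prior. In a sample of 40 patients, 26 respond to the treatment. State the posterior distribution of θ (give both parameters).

The binomial likelihood is conjugate to the Beta prior: with 26 successes and 14 failures, the posterior is Beta(1+26, 1+14) = Beta(27, 15).

Posterior: Beta(27, 15)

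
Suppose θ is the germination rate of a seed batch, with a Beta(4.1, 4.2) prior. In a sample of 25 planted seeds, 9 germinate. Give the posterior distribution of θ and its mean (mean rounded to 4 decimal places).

Posterior: Beta(13.1, 20.2); mean ≈ 0.3934

The binomial likelihood is conjugate to the Beta prior: with 9 successes and 16 failures, the posterior is Beta(4.1+9, 4.2+16) = Beta(13.1, 20.2).
E[θ | data] = 13.1/(13.1+20.2) = 0.3934.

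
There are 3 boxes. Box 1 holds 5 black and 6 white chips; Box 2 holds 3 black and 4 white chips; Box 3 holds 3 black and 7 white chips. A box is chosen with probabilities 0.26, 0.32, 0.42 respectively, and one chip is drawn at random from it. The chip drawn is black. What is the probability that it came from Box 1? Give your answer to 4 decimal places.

P(black|Box 1) = 0.4545; P(black|Box 2) = 0.4286; P(black|Box 3) = 0.3.
Prior × likelihood for each source: 0.26·0.4545=0.1182, 0.32·0.4286=0.1371, 0.42·0.3=0.1260. Summing gives P(black) = 0.38132.
P(Box 1 | black) = 0.1182 / 0.38132 = 0.3099.

Posterior probability ≈ 0.3099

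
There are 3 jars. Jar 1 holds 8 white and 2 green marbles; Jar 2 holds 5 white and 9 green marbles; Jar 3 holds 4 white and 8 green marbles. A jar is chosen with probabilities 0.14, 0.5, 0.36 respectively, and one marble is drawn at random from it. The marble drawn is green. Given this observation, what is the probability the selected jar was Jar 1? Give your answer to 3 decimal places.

P(green|Jar 1) = 0.2; P(green|Jar 2) = 0.6429; P(green|Jar 3) = 0.6667.
Prior × likelihood for each source: 0.14·0.2=0.02800, 0.5·0.6429=0.3214, 0.36·0.6667=0.2400. Summing gives P(green) = 0.58943.
P(Jar 1 | green) = 0.02800 / 0.58943 = 0.048.

Posterior probability ≈ 0.048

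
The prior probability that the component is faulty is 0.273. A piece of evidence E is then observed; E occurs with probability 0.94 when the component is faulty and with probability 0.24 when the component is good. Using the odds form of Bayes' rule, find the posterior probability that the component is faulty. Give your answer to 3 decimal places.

Prior odds = 0.273/(1−0.273) = 0.37552.
Likelihood ratio for E = 0.94/0.24 = 3.9167.
Posterior odds = prior odds × LR = 1.4708.
Posterior probability = odds/(1+odds) = 1.4708/2.4708 = 0.595.

Posterior probability ≈ 0.595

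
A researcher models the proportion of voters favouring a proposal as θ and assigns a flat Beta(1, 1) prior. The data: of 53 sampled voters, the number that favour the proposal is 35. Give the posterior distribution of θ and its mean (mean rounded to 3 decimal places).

Posterior: Beta(36, 19); mean ≈ 0.655

Observing 35 successes and 18 failures updates Beta(1, 1) by adding the success and failure counts to the two shape parameters: α = 1+35 = 36, β = 1+18 = 19.
Posterior mean = α/(α+β) = 36/55 = 0.655.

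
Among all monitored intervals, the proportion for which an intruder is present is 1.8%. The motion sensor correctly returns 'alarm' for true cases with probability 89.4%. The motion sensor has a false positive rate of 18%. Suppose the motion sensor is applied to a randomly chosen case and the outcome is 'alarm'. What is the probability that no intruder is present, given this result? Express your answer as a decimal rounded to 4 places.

Let H be the event that an intruder is present. P(H) = 0.018, so P(¬H) = 0.982. With E the 'alarm' result, P(E|H) = 0.894 and P(E|¬H) = 0.18.
P(E) = 0.894·0.018 + 0.18·0.982 = 0.016092 + 0.17676 = 0.19285.
By Bayes' theorem, P(H|E) = 0.016092 / 0.19285 = 0.0834. Hence P(¬H|E) = 1 − 0.0834 = 0.9166.

P(¬H | E) ≈ 0.9166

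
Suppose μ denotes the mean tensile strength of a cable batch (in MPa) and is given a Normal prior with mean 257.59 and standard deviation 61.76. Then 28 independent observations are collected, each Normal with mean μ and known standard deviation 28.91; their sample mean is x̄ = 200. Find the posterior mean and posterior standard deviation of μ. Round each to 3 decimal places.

Posterior mean ≈ 200.447; posterior SD ≈ 5.442

Prior precision 1/τ₀² = 1/61.76² = 0.00026217; data precision n/σ² = 28/28.91² = 0.0335013.
Posterior precision = 0.00026217 + 0.0335013 = 0.0337635, giving posterior SD = 1/√0.0337635 = 5.442.
Posterior mean = (0.00026217·257.59 + 0.0335013·200) / 0.0337635 = 200.447.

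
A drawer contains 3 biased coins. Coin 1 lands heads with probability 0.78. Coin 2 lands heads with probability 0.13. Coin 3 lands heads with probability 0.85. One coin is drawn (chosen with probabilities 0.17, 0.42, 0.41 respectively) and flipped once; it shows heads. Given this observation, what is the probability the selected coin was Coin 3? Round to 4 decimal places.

Tabulate prior·likelihood by source: [1] prior 0.17, lik 0.78, product 0.1326; [2] prior 0.42, lik 0.13, product 0.05460; [3] prior 0.41, lik 0.85, product 0.3485.
Normalizing constant = 0.53570; the posterior for Coin 3 is its product over the sum, 0.3485/0.53570 = 0.6506.

Posterior probability ≈ 0.6506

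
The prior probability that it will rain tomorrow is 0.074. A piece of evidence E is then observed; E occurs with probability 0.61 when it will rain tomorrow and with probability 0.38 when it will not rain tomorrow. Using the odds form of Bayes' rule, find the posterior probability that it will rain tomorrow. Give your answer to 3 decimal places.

Posterior probability ≈ 0.114

Prior odds = 0.074/(1−0.074) = 0.079914.
Likelihood ratio for E = 0.61/0.38 = 1.6053.
Posterior odds = prior odds × LR = 0.12828.
Posterior probability = odds/(1+odds) = 0.12828/1.1283 = 0.114.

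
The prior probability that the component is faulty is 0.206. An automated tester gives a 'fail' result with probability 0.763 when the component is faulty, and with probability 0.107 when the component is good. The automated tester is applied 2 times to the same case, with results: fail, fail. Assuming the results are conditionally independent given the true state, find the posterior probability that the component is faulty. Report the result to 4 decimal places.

Let H be the event that the component is faulty; start with P(H) = 0.206. P('fail'|H) = 0.763, P('fail'|¬H) = 0.107.
Update on result 1 ('fail'): P(H) ← 0.763·0.2060 / (0.763·0.2060 + 0.107·0.7940) = 0.15718/0.24214 = 0.6491.
Update on result 2 ('fail'): P(H) ← 0.763·0.6491 / (0.763·0.6491 + 0.107·0.3509) = 0.49529/0.53283 = 0.9295.

Posterior P(H) ≈ 0.9295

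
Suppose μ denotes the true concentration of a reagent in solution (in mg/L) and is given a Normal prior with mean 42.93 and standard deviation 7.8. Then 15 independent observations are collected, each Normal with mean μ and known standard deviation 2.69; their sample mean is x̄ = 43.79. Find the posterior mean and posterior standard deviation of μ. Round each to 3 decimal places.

Posterior mean ≈ 43.783; posterior SD ≈ 0.692

Prior precision 1/τ₀² = 1/7.8² = 0.0164366; data precision n/σ² = 15/2.69² = 2.07294.
Posterior precision = 0.0164366 + 2.07294 = 2.08938, giving posterior SD = 1/√2.08938 = 0.692.
Posterior mean = (0.0164366·42.93 + 2.07294·43.79) / 2.08938 = 43.783.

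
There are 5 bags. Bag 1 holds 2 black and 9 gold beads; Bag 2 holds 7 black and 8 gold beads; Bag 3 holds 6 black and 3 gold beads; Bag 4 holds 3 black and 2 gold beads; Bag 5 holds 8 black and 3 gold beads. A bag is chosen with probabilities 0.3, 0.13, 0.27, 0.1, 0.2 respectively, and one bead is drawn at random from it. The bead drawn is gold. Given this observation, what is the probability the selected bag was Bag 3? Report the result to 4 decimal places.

Tabulate prior·likelihood by source: [1] prior 0.3, lik 0.8182, product 0.2455; [2] prior 0.13, lik 0.5333, product 0.06933; [3] prior 0.27, lik 0.3333, product 0.09000; [4] prior 0.1, lik 0.4, product 0.04000; [5] prior 0.2, lik 0.2727, product 0.05455.
Normalizing constant = 0.49933; the posterior for Bag 3 is its product over the sum, 0.09000/0.49933 = 0.1802.

Posterior probability ≈ 0.1802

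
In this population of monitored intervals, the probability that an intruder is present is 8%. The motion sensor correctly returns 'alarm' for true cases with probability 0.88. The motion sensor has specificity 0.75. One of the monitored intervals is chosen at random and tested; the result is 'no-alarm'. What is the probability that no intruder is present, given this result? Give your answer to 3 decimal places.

P(¬H | E) ≈ 0.986

Let H be the event that an intruder is present. P(H) = 0.08, so P(¬H) = 0.92. With E the 'no-alarm' result, P(E|H) = 0.12 and P(E|¬H) = 0.75.
P(E) = 0.12·0.08 + 0.75·0.92 = 0.0096000 + 0.69000 = 0.69960.
By Bayes' theorem, P(H|E) = 0.0096000 / 0.69960 = 0.014. Hence P(¬H|E) = 1 − 0.014 = 0.986.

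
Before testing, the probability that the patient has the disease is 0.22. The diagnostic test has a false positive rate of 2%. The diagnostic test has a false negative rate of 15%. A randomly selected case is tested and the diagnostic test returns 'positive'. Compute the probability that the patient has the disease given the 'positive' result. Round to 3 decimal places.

P(H | E) ≈ 0.923

Write H for 'the patient has the disease'. Prior odds H:¬H = 0.22/0.78 = 0.28205. For the 'positive' outcome, the likelihood ratio is 0.85/0.02 = 42.500.
Posterior odds = 0.28205 × 42.500 = 11.987, so P(H|E) = 11.987/(1+11.987) = 0.923.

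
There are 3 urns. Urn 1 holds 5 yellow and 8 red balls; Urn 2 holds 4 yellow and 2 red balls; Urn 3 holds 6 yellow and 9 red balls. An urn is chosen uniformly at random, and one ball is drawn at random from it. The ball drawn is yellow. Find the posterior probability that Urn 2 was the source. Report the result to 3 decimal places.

P(yellow|Urn 1) = 0.3846; P(yellow|Urn 2) = 0.6667; P(yellow|Urn 3) = 0.4.
Prior × likelihood for each source: 0.333333·0.3846=0.1282, 0.333333·0.6667=0.2222, 0.333333·0.4=0.1333. Summing gives P(yellow) = 0.48376.
P(Urn 2 | yellow) = 0.2222 / 0.48376 = 0.459.

Posterior probability ≈ 0.459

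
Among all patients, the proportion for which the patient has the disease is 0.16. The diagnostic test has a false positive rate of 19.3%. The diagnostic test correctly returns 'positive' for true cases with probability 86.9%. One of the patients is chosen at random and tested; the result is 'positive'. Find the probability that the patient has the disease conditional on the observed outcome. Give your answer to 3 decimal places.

Let H be the event that the patient has the disease. P(H) = 0.16, so P(¬H) = 0.84. With E the 'positive' result, P(E|H) = 0.869 and P(E|¬H) = 0.193.
P(E) = 0.869·0.16 + 0.193·0.84 = 0.13904 + 0.16212 = 0.30116.
By Bayes' theorem, P(H|E) = 0.13904 / 0.30116 = 0.462.

P(H | E) ≈ 0.462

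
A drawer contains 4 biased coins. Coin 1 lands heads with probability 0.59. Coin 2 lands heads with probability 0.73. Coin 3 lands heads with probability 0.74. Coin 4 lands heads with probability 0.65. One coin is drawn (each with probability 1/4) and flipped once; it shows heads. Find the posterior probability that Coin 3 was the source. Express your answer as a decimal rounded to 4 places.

Posterior probability ≈ 0.2731

P(heads|C1) = 0.59; P(heads|C2) = 0.73; P(heads|C3) = 0.74; P(heads|C4) = 0.65.
Prior × likelihood for each source: 0.25·0.59=0.1475, 0.25·0.73=0.1825, 0.25·0.74=0.1850, 0.25·0.65=0.1625. Summing gives P(heads) = 0.67750.
P(Coin 3 | heads) = 0.1850 / 0.67750 = 0.2731.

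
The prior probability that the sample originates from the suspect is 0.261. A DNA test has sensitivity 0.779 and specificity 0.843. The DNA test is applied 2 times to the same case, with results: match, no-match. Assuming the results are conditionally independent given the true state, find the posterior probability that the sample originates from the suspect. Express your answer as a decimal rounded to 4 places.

Posterior P(H) ≈ 0.3148

Let H be the event that the sample originates from the suspect; start with P(H) = 0.261. P('match'|H) = 0.779, P('match'|¬H) = 0.157.
Update on result 1 ('match'): P(H) ← 0.779·0.2610 / (0.779·0.2610 + 0.157·0.7390) = 0.20332/0.31934 = 0.6367.
Update on result 2 ('no-match'): P(H) ← 0.221·0.6367 / (0.221·0.6367 + 0.843·0.3633) = 0.14071/0.44698 = 0.3148.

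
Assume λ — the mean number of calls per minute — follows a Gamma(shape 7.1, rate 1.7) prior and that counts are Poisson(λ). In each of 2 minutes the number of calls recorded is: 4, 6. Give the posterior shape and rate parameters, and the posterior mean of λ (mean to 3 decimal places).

Posterior: Gamma(shape=17.1, rate=3.7); mean ≈ 4.622

Total count ∑xᵢ = 10 over n = 2 minutes.
Gamma is conjugate to the Poisson likelihood: posterior is Gamma(shape = 7.1+10 = 17.1, rate = 1.7+2 = 3.7).
Posterior mean = shape/rate = 17.1/3.7 = 4.622.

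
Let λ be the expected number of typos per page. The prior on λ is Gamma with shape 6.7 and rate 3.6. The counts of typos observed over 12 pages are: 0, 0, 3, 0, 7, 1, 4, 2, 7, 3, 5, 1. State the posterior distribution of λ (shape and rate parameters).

Posterior: Gamma(shape=39.7, rate=15.6)

Total count ∑xᵢ = 33 over n = 12 pages.
Gamma is conjugate to the Poisson likelihood: posterior is Gamma(shape = 6.7+33 = 39.7, rate = 3.6+12 = 15.6).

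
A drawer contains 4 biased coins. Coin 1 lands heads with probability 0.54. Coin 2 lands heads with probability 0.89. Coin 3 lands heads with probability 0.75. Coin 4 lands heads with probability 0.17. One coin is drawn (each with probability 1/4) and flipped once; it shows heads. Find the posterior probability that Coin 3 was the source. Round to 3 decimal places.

Tabulate prior·likelihood by source: [1] prior 0.25, lik 0.54, product 0.1350; [2] prior 0.25, lik 0.89, product 0.2225; [3] prior 0.25, lik 0.75, product 0.1875; [4] prior 0.25, lik 0.17, product 0.04250.
Normalizing constant = 0.58750; the posterior for Coin 3 is its product over the sum, 0.1875/0.58750 = 0.319.

Posterior probability ≈ 0.319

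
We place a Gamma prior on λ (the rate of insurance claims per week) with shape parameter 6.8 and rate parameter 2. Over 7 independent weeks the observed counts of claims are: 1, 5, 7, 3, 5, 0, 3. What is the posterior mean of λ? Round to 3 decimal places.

The Poisson likelihood adds the total count to the shape and the number of exposure periods to the rate. Here ∑xᵢ = 24 and n = 7, so shape 6.8→30.8 and rate 2→9.
E[λ | data] = 30.8/9 = 3.422.

Posterior mean ≈ 3.422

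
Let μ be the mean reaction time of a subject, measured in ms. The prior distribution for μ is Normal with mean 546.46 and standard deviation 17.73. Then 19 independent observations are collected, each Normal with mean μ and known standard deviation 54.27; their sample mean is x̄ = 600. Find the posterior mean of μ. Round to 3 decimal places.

Posterior mean ≈ 582.318

Prior precision 1/τ₀² = 1/17.73² = 0.00318114; data precision n/σ² = 19/54.27² = 0.00645110.
Posterior precision = 0.00318114 + 0.00645110 = 0.00963224.
Posterior mean = (0.00318114·546.46 + 0.00645110·600) / 0.00963224 = 582.318.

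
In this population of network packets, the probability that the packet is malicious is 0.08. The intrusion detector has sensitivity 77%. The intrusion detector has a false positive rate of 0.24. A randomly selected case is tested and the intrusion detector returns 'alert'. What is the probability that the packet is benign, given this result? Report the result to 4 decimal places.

P(¬H | E) ≈ 0.7819

Write H for 'the packet is malicious'. Prior odds H:¬H = 0.08/0.92 = 0.086957. For the 'alert' outcome, the likelihood ratio is 0.77/0.24 = 3.2083.
Posterior odds = 0.086957 × 3.2083 = 0.27899, so P(H|E) = 0.27899/(1+0.27899) = 0.2181. Then P(¬H|E) = 1 − 0.2181 = 0.7819.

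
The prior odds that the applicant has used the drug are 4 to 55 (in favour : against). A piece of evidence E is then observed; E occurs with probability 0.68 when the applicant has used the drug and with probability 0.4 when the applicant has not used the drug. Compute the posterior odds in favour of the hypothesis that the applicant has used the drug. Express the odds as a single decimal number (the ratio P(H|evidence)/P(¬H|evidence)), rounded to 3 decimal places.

Prior odds = 4/55 = 0.072727.
Likelihood ratio for E = 0.68/0.4 = 1.7000.
Posterior odds = prior odds × LR = 0.12364.

Posterior odds ≈ 0.124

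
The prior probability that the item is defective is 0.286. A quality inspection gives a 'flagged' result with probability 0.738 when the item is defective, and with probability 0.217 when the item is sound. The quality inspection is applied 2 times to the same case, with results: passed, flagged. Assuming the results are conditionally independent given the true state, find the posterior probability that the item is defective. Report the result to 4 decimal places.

With H the event that the item is defective, the joint likelihood of the observed sequence is P(data|H) = 0.262·0.738 = 0.19336 and P(data|¬H) = 0.783·0.217 = 0.16991.
Bayes: P(H|data) = 0.286·0.19336 / (0.286·0.19336 + 0.714·0.16991) = 0.055300/0.17662 = 0.3131.

Posterior P(H) ≈ 0.3131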